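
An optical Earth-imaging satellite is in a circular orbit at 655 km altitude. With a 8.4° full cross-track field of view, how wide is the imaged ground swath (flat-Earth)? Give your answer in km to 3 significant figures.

Half-angle = 8.4°/2 = 4.2°.
Swath width ≈ 2h·tan(θ/2) = 2 × 655 × tan(4.2°) = 96.2 km.

96.2 km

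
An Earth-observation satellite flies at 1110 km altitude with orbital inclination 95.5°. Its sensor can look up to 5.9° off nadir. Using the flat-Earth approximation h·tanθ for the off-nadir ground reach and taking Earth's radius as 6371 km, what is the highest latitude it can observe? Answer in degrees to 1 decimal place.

Retrograde orbit: the ground track reaches ±(180° − i) = ±(180 − 95.5) = ±84.5°.
Sensor half-swath on the ground ≈ 1110·tan(5.9°) = 115 km = 1.03° of latitude.
Maximum observable latitude ≈ 84.5 + 1.03 = 85.5°.

85.5°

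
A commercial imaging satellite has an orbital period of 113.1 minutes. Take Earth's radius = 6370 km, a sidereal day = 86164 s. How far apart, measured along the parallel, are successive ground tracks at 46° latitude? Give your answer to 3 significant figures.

T = 113.1 min = 6786.0 s.
Node shift per orbit = (6786.0/86164) × 360° = 28.35°.
Equatorial spacing = 28.35 × 111.2 km/° = 3152 km.
At 46° latitude, spacing = 3152 × cos(46°) = 2190 km.

2190 km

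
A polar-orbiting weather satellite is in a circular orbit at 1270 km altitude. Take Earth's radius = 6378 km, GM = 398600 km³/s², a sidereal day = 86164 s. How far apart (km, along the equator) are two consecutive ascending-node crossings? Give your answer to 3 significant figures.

3100 km

Semi-major axis a = 6378 + 1270 = 7648 km. Period T = 2π√(a³/μ) = 2π√(7648³/398600) = 6656.3 s = 110.94 min.
During one orbit Earth rotates (6656.3 / 86164) × 360° = 27.81°.
At the equator that is 27.81° × (2π·6378/360) km/° = 27.81 × 111.3 = 3096 km.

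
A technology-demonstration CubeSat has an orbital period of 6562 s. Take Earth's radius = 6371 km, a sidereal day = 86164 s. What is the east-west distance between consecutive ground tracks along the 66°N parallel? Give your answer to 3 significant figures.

Node shift per orbit = (6562.0/86164) × 360° = 27.42°.
Equatorial spacing = 27.42 × 111.2 km/° = 3049 km.
At 66° latitude, spacing = 3049 × cos(66°) = 1240 km.

1240 km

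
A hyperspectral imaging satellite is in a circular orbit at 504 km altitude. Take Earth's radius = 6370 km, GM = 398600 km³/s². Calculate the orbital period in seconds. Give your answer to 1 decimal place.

5671.9 seconds

Semi-major axis a = 6370 + 504 = 6874 km. Period T = 2π√(a³/μ) = 2π√(6874³/398600) = 5671.9 s = 94.53 min.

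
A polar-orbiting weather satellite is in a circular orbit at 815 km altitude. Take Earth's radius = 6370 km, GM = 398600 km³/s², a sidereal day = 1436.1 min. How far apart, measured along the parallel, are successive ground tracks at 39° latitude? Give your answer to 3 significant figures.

2190 km

Semi-major axis a = 6370 + 815 = 7185 km. Period T = 2π√(a³/μ) = 2π√(7185³/398600) = 6061.1 s = 101.02 min.
Node shift per orbit = (6061.1/86166) × 360° = 25.32°.
Equatorial spacing = 25.32 × 111.2 km/° = 2815 km.
At 39° latitude, spacing = 2815 × cos(39°) = 2188 km.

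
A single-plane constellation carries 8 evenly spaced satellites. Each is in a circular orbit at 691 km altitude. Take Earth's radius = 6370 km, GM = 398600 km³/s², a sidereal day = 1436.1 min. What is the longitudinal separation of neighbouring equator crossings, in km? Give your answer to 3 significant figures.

343 km

Semi-major axis a = 6370 + 691 = 7061 km. Period T = 2π√(a³/μ) = 2π√(7061³/398600) = 5904.9 s = 98.41 min.
Single-satellite node shift = (5904.9/86166) × 360° = 24.67°.
With 8 satellites evenly phased, successive equator crossings are 24.67/8 = 3.084° apart.
That is 3.084 × 111.2 = 343 km at the equator.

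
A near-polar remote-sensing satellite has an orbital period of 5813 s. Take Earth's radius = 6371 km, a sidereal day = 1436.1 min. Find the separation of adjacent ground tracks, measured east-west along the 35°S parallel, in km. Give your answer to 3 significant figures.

2210 km

Node shift per orbit = (5813.0/86166) × 360° = 24.29°.
Equatorial spacing = 24.29 × 111.2 km/° = 2701 km.
At 35° latitude, spacing = 2701 × cos(35°) = 2212 km.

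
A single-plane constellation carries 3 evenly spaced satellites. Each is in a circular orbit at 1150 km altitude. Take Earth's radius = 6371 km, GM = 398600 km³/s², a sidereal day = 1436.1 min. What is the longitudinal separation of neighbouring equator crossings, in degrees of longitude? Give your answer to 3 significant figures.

Semi-major axis a = 6371 + 1150 = 7521 km. Period T = 2π√(a³/μ) = 2π√(7521³/398600) = 6491.2 s = 108.19 min.
Single-satellite node shift = (6491.2/86166) × 360° = 27.12°.
With 3 satellites evenly phased, successive equator crossings are 27.12/3 = 9.040° apart.

9.04°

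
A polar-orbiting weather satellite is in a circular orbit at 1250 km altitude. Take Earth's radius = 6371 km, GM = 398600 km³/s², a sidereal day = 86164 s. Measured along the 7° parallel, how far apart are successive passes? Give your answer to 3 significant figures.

Semi-major axis a = 6371 + 1250 = 7621 km. Period T = 2π√(a³/μ) = 2π√(7621³/398600) = 6621.1 s = 110.35 min.
Node shift per orbit = (6621.1/86164) × 360° = 27.66°.
Equatorial spacing = 27.66 × 111.2 km/° = 3076 km.
At 7° latitude, spacing = 3076 × cos(7°) = 3053 km.

3050 km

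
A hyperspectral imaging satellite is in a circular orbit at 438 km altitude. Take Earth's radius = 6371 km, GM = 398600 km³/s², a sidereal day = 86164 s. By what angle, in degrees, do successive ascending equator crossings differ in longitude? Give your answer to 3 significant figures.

23.4°

Semi-major axis a = 6371 + 438 = 6809 km. Period T = 2π√(a³/μ) = 2π√(6809³/398600) = 5591.6 s = 93.19 min.
During one orbit Earth rotates (5591.6 / 86164) × 360° = 23.36°.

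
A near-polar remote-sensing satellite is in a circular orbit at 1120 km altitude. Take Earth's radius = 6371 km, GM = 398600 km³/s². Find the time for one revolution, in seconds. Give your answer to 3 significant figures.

6450 seconds

Semi-major axis a = 6371 + 1120 = 7491 km. Period T = 2π√(a³/μ) = 2π√(7491³/398600) = 6452.4 s = 107.54 min.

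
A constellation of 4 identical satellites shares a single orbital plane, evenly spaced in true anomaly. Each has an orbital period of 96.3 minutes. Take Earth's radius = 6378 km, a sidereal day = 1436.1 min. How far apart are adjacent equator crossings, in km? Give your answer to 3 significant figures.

T = 96.3 min = 5778.0 s.
Single-satellite node shift = (5778.0/86166) × 360° = 24.14°.
With 4 satellites evenly phased, successive equator crossings are 24.14/4 = 6.035° apart.
That is 6.035 × 111.3 = 672 km at the equator.

672 km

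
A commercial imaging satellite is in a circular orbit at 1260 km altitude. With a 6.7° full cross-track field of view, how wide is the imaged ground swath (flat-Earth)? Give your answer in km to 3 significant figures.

148 km

Half-angle = 6.7°/2 = 3.35°.
Swath width ≈ 2h·tan(θ/2) = 2 × 1260 × tan(3.35°) = 147.5 km.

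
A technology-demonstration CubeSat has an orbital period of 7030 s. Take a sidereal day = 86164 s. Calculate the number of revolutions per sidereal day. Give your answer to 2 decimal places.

Orbits per sidereal day = 86164 / 7030.0 = 12.257.

12.26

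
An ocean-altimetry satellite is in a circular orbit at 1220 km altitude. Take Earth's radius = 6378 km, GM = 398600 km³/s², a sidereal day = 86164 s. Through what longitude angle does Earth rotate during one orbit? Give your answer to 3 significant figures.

Semi-major axis a = 6378 + 1220 = 7598 km. Period T = 2π√(a³/μ) = 2π√(7598³/398600) = 6591.1 s = 109.85 min.
During one orbit Earth rotates (6591.1 / 86164) × 360° = 27.54°.

27.5°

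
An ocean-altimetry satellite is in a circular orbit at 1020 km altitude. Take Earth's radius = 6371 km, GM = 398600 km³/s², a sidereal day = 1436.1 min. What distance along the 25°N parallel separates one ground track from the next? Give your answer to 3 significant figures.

Semi-major axis a = 6371 + 1020 = 7391 km. Period T = 2π√(a³/μ) = 2π√(7391³/398600) = 6323.6 s = 105.39 min.
Node shift per orbit = (6323.6/86166) × 360° = 26.42°.
Equatorial spacing = 26.42 × 111.2 km/° = 2938 km.
At 25° latitude, spacing = 2938 × cos(25°) = 2663 km.

2660 km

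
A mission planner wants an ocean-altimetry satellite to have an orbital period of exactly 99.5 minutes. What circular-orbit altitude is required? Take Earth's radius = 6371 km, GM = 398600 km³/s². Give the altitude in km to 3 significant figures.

T = 99.5 min = 5970.0 s.
From T = 2π√(a³/μ): a = (μ T²/4π²)^(1/3) = (398600 × 5970.0² / 4π²)^(1/3) = 7113 km.
Altitude h = a − R = 7113 − 6371 = 742 km.

742 km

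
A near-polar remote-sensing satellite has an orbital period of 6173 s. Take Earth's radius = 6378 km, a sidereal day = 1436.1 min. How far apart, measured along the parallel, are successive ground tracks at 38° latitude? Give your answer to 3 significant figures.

Node shift per orbit = (6173.0/86166) × 360° = 25.79°.
Equatorial spacing = 25.79 × 111.3 km/° = 2871 km.
At 38° latitude, spacing = 2871 × cos(38°) = 2262 km.

2260 km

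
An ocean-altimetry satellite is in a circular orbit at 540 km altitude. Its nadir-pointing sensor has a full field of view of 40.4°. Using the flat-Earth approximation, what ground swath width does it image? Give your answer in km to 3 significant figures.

397 km

Half-angle = 40.4°/2 = 20.2°.
Swath width ≈ 2h·tan(θ/2) = 2 × 540 × tan(20.2°) = 397.4 km.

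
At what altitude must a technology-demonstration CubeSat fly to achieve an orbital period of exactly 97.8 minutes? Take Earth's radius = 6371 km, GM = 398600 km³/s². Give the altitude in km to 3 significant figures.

T = 97.8 min = 5868.0 s.
From T = 2π√(a³/μ): a = (μ T²/4π²)^(1/3) = (398600 × 5868.0² / 4π²)^(1/3) = 7032 km.
Altitude h = a − R = 7032 − 6371 = 661 km.

661 km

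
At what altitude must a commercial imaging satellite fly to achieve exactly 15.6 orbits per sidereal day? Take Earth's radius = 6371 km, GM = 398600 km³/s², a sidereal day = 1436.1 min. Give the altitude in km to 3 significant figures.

383 km

Required period T = 86166 / 15.6 = 5523.5 s.
From T = 2π√(a³/μ): a = (μ T²/4π²)^(1/3) = (398600 × 5523.5² / 4π²)^(1/3) = 6754 km.
Altitude h = a − R = 6754 − 6371 = 383 km.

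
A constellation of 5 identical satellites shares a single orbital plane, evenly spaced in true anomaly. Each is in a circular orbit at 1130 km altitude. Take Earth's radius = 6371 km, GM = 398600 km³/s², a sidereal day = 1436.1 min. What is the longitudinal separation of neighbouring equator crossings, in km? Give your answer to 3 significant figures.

Semi-major axis a = 6371 + 1130 = 7501 km. Period T = 2π√(a³/μ) = 2π√(7501³/398600) = 6465.3 s = 107.76 min.
Single-satellite node shift = (6465.3/86166) × 360° = 27.01°.
With 5 satellites evenly phased, successive equator crossings are 27.01/5 = 5.402° apart.
That is 5.402 × 111.2 = 601 km at the equator.

601 km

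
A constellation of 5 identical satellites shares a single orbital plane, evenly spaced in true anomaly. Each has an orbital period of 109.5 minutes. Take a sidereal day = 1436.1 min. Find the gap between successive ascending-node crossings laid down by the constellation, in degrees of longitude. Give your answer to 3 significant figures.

T = 109.5 min = 6570.0 s.
Single-satellite node shift = (6570.0/86166) × 360° = 27.45°.
With 5 satellites evenly phased, successive equator crossings are 27.45/5 = 5.490° apart.

5.49°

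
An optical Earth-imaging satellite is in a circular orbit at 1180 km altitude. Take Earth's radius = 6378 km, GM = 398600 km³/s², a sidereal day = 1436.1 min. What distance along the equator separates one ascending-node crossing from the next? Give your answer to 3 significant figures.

3040 km

Semi-major axis a = 6378 + 1180 = 7558 km. Period T = 2π√(a³/μ) = 2π√(7558³/398600) = 6539.2 s = 108.99 min.
During one orbit Earth rotates (6539.2 / 86166) × 360° = 27.32°.
At the equator that is 27.32° × (2π·6378/360) km/° = 27.32 × 111.3 = 3041 km.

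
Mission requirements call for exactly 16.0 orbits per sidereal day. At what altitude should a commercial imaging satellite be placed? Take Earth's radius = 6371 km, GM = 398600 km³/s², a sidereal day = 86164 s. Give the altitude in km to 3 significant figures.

269 km

Required period T = 86164 / 16.0 = 5385.2 s.
From T = 2π√(a³/μ): a = (μ T²/4π²)^(1/3) = (398600 × 5385.2² / 4π²)^(1/3) = 6640 km.
Altitude h = a − R = 6640 − 6371 = 269 km.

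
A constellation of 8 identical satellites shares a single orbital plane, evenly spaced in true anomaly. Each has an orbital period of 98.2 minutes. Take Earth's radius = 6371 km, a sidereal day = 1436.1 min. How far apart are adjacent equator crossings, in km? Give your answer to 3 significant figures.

342 km

T = 98.2 min = 5892.0 s.
Single-satellite node shift = (5892.0/86166) × 360° = 24.62°.
With 8 satellites evenly phased, successive equator crossings are 24.62/8 = 3.077° apart.
That is 3.077 × 111.2 = 342 km at the equator.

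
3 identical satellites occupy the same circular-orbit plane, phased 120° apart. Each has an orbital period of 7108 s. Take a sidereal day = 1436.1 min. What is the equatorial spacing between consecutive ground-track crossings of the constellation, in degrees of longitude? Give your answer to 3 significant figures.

Single-satellite node shift = (7108.0/86166) × 360° = 29.70°.
With 3 satellites evenly phased, successive equator crossings are 29.70/3 = 9.899° apart.

9.90°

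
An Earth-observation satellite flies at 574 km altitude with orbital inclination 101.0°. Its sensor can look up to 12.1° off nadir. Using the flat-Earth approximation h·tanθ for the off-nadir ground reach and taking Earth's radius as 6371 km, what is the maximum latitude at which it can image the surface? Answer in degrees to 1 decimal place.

Retrograde orbit: the ground track reaches ±(180° − i) = ±(180 − 101.0) = ±79.0°.
Sensor half-swath on the ground ≈ 574·tan(12.1°) = 123 km = 1.11° of latitude.
Maximum observable latitude ≈ 79.0 + 1.11 = 80.1°.

80.1°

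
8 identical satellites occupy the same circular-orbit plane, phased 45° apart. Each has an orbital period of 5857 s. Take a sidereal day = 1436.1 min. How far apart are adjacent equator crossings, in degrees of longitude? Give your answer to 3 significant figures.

3.06°

Single-satellite node shift = (5857.0/86166) × 360° = 24.47°.
With 8 satellites evenly phased, successive equator crossings are 24.47/8 = 3.059° apart.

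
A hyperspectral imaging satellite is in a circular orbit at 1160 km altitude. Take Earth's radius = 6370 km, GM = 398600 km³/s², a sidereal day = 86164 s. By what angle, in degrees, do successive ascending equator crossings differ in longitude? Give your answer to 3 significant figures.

27.2°

Semi-major axis a = 6370 + 1160 = 7530 km. Period T = 2π√(a³/μ) = 2π√(7530³/398600) = 6502.8 s = 108.38 min.
During one orbit Earth rotates (6502.8 / 86164) × 360° = 27.17°.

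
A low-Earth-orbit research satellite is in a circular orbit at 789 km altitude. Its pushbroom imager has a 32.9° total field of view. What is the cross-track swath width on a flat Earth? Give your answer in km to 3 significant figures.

Half-angle = 32.9°/2 = 16.45°.
Swath width ≈ 2h·tan(θ/2) = 2 × 789 × tan(16.45°) = 465.9 km.

466 km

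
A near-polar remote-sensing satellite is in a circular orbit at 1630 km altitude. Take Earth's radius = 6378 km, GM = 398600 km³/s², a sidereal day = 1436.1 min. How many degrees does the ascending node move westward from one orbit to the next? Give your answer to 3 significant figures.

Semi-major axis a = 6378 + 1630 = 8008 km. Period T = 2π√(a³/μ) = 2π√(8008³/398600) = 7131.8 s = 118.86 min.
During one orbit Earth rotates (7131.8 / 86166) × 360° = 29.80°.

29.8°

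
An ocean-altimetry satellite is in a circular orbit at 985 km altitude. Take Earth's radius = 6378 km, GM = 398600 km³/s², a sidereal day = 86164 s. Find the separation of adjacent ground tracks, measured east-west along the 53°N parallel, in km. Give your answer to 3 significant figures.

Semi-major axis a = 6378 + 985 = 7363 km. Period T = 2π√(a³/μ) = 2π√(7363³/398600) = 6287.7 s = 104.80 min.
Node shift per orbit = (6287.7/86164) × 360° = 26.27°.
Equatorial spacing = 26.27 × 111.3 km/° = 2924 km.
At 53° latitude, spacing = 2924 × cos(53°) = 1760 km.

1760 km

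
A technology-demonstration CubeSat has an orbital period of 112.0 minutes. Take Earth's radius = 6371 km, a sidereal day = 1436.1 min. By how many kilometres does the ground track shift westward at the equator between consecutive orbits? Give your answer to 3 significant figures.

T = 112.0 min = 6720.0 s.
During one orbit Earth rotates (6720.0 / 86166) × 360° = 28.08°.
At the equator that is 28.08° × (2π·6371/360) km/° = 28.08 × 111.2 = 3122 km.

3120 km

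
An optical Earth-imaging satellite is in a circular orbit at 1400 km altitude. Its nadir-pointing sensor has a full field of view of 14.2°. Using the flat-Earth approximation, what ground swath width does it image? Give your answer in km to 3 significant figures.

Half-angle = 14.2°/2 = 7.1°.
Swath width ≈ 2h·tan(θ/2) = 2 × 1400 × tan(7.1°) = 348.8 km.

349 km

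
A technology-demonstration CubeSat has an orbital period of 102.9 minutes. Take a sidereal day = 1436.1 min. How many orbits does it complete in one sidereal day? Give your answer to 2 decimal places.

13.96

T = 102.9 min = 6174.0 s.
Orbits per sidereal day = 86166 / 6174.0 = 13.956.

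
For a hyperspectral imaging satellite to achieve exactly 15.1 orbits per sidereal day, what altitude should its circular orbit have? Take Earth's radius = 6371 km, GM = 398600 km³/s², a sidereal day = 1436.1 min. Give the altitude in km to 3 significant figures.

531 km

Required period T = 86166 / 15.1 = 5706.4 s.
From T = 2π√(a³/μ): a = (μ T²/4π²)^(1/3) = (398600 × 5706.4² / 4π²)^(1/3) = 6902 km.
Altitude h = a − R = 6902 − 6371 = 531 km.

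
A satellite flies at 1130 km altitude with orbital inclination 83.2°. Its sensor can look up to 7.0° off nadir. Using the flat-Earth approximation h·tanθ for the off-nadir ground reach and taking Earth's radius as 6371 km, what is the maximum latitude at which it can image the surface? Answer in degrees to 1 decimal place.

84.4°

For a prograde orbit the ground track reaches latitude ±i = ±83.2°.
Sensor half-swath on the ground ≈ 1130·tan(7.0°) = 139 km = 1.25° of latitude.
Maximum observable latitude ≈ 83.2 + 1.25 = 84.4°.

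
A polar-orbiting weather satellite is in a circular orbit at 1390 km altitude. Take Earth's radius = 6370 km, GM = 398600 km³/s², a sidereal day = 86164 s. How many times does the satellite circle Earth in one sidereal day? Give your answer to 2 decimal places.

Semi-major axis a = 6370 + 1390 = 7760 km. Period T = 2π√(a³/μ) = 2π√(7760³/398600) = 6803.1 s = 113.38 min.
Orbits per sidereal day = 86164 / 6803.1 = 12.665.

12.67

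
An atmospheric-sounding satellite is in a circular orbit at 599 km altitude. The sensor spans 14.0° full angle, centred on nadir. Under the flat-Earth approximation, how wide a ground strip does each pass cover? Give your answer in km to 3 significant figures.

Half-angle = 14.0°/2 = 7°.
Swath width ≈ 2h·tan(θ/2) = 2 × 599 × tan(7°) = 147.1 km.

147 km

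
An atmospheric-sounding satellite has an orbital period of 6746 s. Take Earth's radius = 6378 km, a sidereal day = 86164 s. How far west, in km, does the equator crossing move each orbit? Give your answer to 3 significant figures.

3140 km

During one orbit Earth rotates (6746.0 / 86164) × 360° = 28.19°.
At the equator that is 28.19° × (2π·6378/360) km/° = 28.19 × 111.3 = 3138 km.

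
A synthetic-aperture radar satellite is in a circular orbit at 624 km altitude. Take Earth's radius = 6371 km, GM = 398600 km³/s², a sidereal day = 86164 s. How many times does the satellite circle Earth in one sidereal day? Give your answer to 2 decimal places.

Semi-major axis a = 6371 + 624 = 6995 km. Period T = 2π√(a³/μ) = 2π√(6995³/398600) = 5822.3 s = 97.04 min.
Orbits per sidereal day = 86164 / 5822.3 = 14.799.

14.80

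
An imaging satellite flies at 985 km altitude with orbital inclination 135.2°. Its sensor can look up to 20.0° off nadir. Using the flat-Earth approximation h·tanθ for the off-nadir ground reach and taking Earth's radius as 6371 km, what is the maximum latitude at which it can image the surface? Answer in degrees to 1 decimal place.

Retrograde orbit: the ground track reaches ±(180° − i) = ±(180 − 135.2) = ±44.8°.
Sensor half-swath on the ground ≈ 985·tan(20.0°) = 359 km = 3.22° of latitude.
Maximum observable latitude ≈ 44.8 + 3.22 = 48.0°.

48.0°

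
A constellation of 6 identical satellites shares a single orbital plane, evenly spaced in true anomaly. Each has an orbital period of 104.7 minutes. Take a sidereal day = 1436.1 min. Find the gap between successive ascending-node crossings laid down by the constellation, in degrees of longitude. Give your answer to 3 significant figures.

T = 104.7 min = 6282.0 s.
Single-satellite node shift = (6282.0/86166) × 360° = 26.25°.
With 6 satellites evenly phased, successive equator crossings are 26.25/6 = 4.374° apart.

4.37°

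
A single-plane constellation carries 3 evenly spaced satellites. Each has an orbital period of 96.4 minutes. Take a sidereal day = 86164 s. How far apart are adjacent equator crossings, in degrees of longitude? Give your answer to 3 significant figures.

8.06°

T = 96.4 min = 5784.0 s.
Single-satellite node shift = (5784.0/86164) × 360° = 24.17°.
With 3 satellites evenly phased, successive equator crossings are 24.17/3 = 8.055° apart.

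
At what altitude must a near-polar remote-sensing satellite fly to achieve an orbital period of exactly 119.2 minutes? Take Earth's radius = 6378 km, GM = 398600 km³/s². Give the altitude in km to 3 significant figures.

T = 119.2 min = 7152.0 s.
From T = 2π√(a³/μ): a = (μ T²/4π²)^(1/3) = (398600 × 7152.0² / 4π²)^(1/3) = 8023 km.
Altitude h = a − R = 8023 − 6378 = 1645 km.

1650 km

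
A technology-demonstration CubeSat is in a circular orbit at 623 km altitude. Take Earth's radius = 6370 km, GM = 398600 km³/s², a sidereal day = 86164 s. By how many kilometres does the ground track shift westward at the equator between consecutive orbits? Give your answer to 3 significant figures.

Semi-major axis a = 6370 + 623 = 6993 km. Period T = 2π√(a³/μ) = 2π√(6993³/398600) = 5819.8 s = 97.00 min.
During one orbit Earth rotates (5819.8 / 86164) × 360° = 24.32°.
At the equator that is 24.32° × (2π·6370/360) km/° = 24.32 × 111.2 = 2703 km.

2700 km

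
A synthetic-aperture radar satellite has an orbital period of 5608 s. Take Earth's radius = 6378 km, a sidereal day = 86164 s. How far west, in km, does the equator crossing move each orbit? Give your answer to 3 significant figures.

2610 km

During one orbit Earth rotates (5608.0 / 86164) × 360° = 23.43°.
At the equator that is 23.43° × (2π·6378/360) km/° = 23.43 × 111.3 = 2608 km.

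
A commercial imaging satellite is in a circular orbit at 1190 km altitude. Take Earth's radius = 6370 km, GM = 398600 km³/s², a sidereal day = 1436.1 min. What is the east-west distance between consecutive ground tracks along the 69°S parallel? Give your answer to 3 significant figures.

Semi-major axis a = 6370 + 1190 = 7560 km. Period T = 2π√(a³/μ) = 2π√(7560³/398600) = 6541.7 s = 109.03 min.
Node shift per orbit = (6541.7/86166) × 360° = 27.33°.
Equatorial spacing = 27.33 × 111.2 km/° = 3039 km.
At 69° latitude, spacing = 3039 × cos(69°) = 1089 km.

1090 km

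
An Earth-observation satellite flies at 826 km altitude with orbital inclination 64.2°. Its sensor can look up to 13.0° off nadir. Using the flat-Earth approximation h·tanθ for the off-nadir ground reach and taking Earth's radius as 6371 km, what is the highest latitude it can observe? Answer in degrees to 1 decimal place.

65.9°

For a prograde orbit the ground track reaches latitude ±i = ±64.2°.
Sensor half-swath on the ground ≈ 826·tan(13.0°) = 191 km = 1.71° of latitude.
Maximum observable latitude ≈ 64.2 + 1.71 = 65.9°.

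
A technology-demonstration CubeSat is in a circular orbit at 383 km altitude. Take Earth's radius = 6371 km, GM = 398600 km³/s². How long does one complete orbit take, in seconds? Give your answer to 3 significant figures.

Semi-major axis a = 6371 + 383 = 6754 km. Period T = 2π√(a³/μ) = 2π√(6754³/398600) = 5524.0 s = 92.07 min.

5520 seconds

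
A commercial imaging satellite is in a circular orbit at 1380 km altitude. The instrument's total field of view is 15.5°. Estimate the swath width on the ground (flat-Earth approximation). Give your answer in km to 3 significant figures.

Half-angle = 15.5°/2 = 7.75°.
Swath width ≈ 2h·tan(θ/2) = 2 × 1380 × tan(7.75°) = 375.6 km.

376 km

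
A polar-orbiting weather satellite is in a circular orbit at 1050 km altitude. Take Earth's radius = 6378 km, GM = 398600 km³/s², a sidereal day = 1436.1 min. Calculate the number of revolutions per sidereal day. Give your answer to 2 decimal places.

Semi-major axis a = 6378 + 1050 = 7428 km. Period T = 2π√(a³/μ) = 2π√(7428³/398600) = 6371.2 s = 106.19 min.
Orbits per sidereal day = 86166 / 6371.2 = 13.524.

13.52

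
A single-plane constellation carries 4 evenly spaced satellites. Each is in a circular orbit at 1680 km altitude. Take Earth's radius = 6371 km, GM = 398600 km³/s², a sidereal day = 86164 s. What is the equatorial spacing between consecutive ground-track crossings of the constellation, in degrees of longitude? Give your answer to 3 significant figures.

7.51°

Semi-major axis a = 6371 + 1680 = 8051 km. Period T = 2π√(a³/μ) = 2π√(8051³/398600) = 7189.3 s = 119.82 min.
Single-satellite node shift = (7189.3/86164) × 360° = 30.04°.
With 4 satellites evenly phased, successive equator crossings are 30.04/4 = 7.509° apart.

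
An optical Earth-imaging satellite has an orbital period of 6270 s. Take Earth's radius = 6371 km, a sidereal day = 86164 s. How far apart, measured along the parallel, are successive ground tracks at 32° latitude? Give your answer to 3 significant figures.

Node shift per orbit = (6270.0/86164) × 360° = 26.20°.
Equatorial spacing = 26.20 × 111.2 km/° = 2913 km.
At 32° latitude, spacing = 2913 × cos(32°) = 2470 km.

2470 km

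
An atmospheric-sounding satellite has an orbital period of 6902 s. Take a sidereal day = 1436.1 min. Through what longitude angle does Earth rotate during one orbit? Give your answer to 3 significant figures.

28.8°

During one orbit Earth rotates (6902.0 / 86166) × 360° = 28.84°.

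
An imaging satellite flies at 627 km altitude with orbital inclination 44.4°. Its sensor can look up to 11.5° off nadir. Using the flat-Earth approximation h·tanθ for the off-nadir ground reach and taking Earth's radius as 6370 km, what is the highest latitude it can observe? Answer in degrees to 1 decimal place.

45.5°

For a prograde orbit the ground track reaches latitude ±i = ±44.4°.
Sensor half-swath on the ground ≈ 627·tan(11.5°) = 128 km = 1.15° of latitude.
Maximum observable latitude ≈ 44.4 + 1.15 = 45.5°.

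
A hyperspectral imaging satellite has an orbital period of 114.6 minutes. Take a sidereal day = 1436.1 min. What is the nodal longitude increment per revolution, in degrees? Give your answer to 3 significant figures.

T = 114.6 min = 6876.0 s.
During one orbit Earth rotates (6876.0 / 86166) × 360° = 28.73°.

28.7°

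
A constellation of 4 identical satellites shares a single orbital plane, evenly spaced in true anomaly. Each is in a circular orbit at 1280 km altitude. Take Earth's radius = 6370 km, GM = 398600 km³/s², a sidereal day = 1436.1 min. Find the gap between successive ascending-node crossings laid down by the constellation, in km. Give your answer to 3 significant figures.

773 km

Semi-major axis a = 6370 + 1280 = 7650 km. Period T = 2π√(a³/μ) = 2π√(7650³/398600) = 6658.9 s = 110.98 min.
Single-satellite node shift = (6658.9/86166) × 360° = 27.82°.
With 4 satellites evenly phased, successive equator crossings are 27.82/4 = 6.955° apart.
That is 6.955 × 111.2 = 773 km at the equator.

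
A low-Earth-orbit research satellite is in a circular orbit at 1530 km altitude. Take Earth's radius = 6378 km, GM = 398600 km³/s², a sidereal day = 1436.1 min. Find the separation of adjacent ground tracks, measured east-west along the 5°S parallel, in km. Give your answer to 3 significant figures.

Semi-major axis a = 6378 + 1530 = 7908 km. Period T = 2π√(a³/μ) = 2π√(7908³/398600) = 6998.6 s = 116.64 min.
Node shift per orbit = (6998.6/86166) × 360° = 29.24°.
Equatorial spacing = 29.24 × 111.3 km/° = 3255 km.
At 5° latitude, spacing = 3255 × cos(5°) = 3243 km.

3240 km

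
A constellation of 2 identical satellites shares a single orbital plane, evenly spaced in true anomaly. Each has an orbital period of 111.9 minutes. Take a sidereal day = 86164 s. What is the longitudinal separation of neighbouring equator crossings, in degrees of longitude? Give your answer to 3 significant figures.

T = 111.9 min = 6714.0 s.
Single-satellite node shift = (6714.0/86164) × 360° = 28.05°.
With 2 satellites evenly phased, successive equator crossings are 28.05/2 = 14.026° apart.

14.0°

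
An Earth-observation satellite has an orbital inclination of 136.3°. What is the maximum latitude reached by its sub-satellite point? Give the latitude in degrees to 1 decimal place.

43.7°

Retrograde orbit: the ground track reaches ±(180° − i) = ±(180 − 136.3) = ±43.7°.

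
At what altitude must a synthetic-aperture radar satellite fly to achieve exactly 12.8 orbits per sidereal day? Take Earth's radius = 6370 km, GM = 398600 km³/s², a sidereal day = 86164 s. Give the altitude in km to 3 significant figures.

1340 km

Required period T = 86164 / 12.8 = 6731.6 s.
From T = 2π√(a³/μ): a = (μ T²/4π²)^(1/3) = (398600 × 6731.6² / 4π²)^(1/3) = 7706 km.
Altitude h = a − R = 7706 − 6370 = 1336 km.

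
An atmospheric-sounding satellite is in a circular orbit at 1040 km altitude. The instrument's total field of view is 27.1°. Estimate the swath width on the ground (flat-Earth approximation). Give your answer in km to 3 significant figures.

501 km

Half-angle = 27.1°/2 = 13.55°.
Swath width ≈ 2h·tan(θ/2) = 2 × 1040 × tan(13.55°) = 501.3 km.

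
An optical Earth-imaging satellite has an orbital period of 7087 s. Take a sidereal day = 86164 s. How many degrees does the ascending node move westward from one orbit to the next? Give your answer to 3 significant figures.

During one orbit Earth rotates (7087.0 / 86164) × 360° = 29.61°.

29.6°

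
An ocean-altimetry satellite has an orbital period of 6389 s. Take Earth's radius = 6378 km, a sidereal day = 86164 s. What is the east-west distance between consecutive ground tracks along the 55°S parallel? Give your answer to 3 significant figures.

Node shift per orbit = (6389.0/86164) × 360° = 26.69°.
Equatorial spacing = 26.69 × 111.3 km/° = 2971 km.
At 55° latitude, spacing = 2971 × cos(55°) = 1704 km.

1700 km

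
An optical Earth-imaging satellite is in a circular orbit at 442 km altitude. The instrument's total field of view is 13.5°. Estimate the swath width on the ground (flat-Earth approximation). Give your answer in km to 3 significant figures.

105 km

Half-angle = 13.5°/2 = 6.75°.
Swath width ≈ 2h·tan(θ/2) = 2 × 442 × tan(6.75°) = 104.6 km.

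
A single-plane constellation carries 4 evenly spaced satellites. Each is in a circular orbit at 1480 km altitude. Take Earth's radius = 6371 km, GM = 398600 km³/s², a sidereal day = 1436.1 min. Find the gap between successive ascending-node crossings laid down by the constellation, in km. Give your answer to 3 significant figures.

804 km

Semi-major axis a = 6371 + 1480 = 7851 km. Period T = 2π√(a³/μ) = 2π√(7851³/398600) = 6923.1 s = 115.38 min.
Single-satellite node shift = (6923.1/86166) × 360° = 28.92°.
With 4 satellites evenly phased, successive equator crossings are 28.92/4 = 7.231° apart.
That is 7.231 × 111.2 = 804 km at the equator.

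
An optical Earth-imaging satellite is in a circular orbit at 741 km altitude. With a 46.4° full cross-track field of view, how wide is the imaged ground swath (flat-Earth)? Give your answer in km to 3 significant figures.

Half-angle = 46.4°/2 = 23.2°.
Swath width ≈ 2h·tan(θ/2) = 2 × 741 × tan(23.2°) = 635.2 km.

635 km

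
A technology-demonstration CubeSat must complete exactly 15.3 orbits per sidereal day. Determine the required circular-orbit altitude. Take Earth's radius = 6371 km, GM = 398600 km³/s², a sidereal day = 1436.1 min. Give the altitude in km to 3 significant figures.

Required period T = 86166 / 15.3 = 5631.8 s.
From T = 2π√(a³/μ): a = (μ T²/4π²)^(1/3) = (398600 × 5631.8² / 4π²)^(1/3) = 6842 km.
Altitude h = a − R = 6842 − 6371 = 471 km.

471 km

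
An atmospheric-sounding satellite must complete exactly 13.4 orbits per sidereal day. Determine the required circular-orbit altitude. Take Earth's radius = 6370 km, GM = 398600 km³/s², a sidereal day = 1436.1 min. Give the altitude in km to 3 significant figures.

Required period T = 86166 / 13.4 = 6430.3 s.
From T = 2π√(a³/μ): a = (μ T²/4π²)^(1/3) = (398600 × 6430.3² / 4π²)^(1/3) = 7474 km.
Altitude h = a − R = 7474 − 6370 = 1104 km.

1100 km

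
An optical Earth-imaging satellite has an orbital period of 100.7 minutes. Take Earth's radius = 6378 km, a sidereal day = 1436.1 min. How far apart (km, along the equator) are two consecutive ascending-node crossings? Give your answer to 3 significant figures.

2810 km

T = 100.7 min = 6042.0 s.
During one orbit Earth rotates (6042.0 / 86166) × 360° = 25.24°.
At the equator that is 25.24° × (2π·6378/360) km/° = 25.24 × 111.3 = 2810 km.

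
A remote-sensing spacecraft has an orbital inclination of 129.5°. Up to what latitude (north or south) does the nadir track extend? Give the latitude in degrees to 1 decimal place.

50.5°

Retrograde orbit: the ground track reaches ±(180° − i) = ±(180 − 129.5) = ±50.5°.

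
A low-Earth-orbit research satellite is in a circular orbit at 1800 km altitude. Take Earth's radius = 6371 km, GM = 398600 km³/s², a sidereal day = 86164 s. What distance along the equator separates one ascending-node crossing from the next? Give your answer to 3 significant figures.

Semi-major axis a = 6371 + 1800 = 8171 km. Period T = 2π√(a³/μ) = 2π√(8171³/398600) = 7350.6 s = 122.51 min.
During one orbit Earth rotates (7350.6 / 86164) × 360° = 30.71°.
At the equator that is 30.71° × (2π·6371/360) km/° = 30.71 × 111.2 = 3415 km.

3410 km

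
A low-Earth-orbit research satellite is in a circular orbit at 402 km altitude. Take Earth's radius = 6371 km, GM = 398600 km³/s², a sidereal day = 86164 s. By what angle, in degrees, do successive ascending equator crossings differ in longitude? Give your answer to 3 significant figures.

23.2°

Semi-major axis a = 6371 + 402 = 6773 km. Period T = 2π√(a³/μ) = 2π√(6773³/398600) = 5547.3 s = 92.46 min.
During one orbit Earth rotates (5547.3 / 86164) × 360° = 23.18°.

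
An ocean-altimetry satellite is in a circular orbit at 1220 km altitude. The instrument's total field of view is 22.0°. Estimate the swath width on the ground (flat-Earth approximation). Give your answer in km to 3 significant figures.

Half-angle = 22.0°/2 = 11°.
Swath width ≈ 2h·tan(θ/2) = 2 × 1220 × tan(11°) = 474.3 km.

474 km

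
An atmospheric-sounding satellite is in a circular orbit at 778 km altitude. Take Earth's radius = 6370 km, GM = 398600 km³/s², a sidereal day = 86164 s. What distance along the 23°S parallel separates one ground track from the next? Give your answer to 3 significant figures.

Semi-major axis a = 6370 + 778 = 7148 km. Period T = 2π√(a³/μ) = 2π√(7148³/398600) = 6014.3 s = 100.24 min.
Node shift per orbit = (6014.3/86164) × 360° = 25.13°.
Equatorial spacing = 25.13 × 111.2 km/° = 2794 km.
At 23° latitude, spacing = 2794 × cos(23°) = 2572 km.

2570 km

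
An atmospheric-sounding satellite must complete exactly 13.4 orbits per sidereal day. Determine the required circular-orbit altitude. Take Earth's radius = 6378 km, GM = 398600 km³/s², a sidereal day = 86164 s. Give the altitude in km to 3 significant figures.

1100 km

Required period T = 86164 / 13.4 = 6430.1 s.
From T = 2π√(a³/μ): a = (μ T²/4π²)^(1/3) = (398600 × 6430.1² / 4π²)^(1/3) = 7474 km.
Altitude h = a − R = 7474 − 6378 = 1096 km.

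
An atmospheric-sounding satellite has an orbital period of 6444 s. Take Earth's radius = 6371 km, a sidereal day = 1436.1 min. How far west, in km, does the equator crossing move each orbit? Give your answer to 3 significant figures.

2990 km

During one orbit Earth rotates (6444.0 / 86166) × 360° = 26.92°.
At the equator that is 26.92° × (2π·6371/360) km/° = 26.92 × 111.2 = 2994 km.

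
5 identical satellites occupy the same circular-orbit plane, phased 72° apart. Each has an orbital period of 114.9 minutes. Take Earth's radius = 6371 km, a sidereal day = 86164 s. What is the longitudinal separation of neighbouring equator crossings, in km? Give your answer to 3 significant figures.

641 km

T = 114.9 min = 6894.0 s.
Single-satellite node shift = (6894.0/86164) × 360° = 28.80°.
With 5 satellites evenly phased, successive equator crossings are 28.80/5 = 5.761° apart.
That is 5.761 × 111.2 = 641 km at the equator.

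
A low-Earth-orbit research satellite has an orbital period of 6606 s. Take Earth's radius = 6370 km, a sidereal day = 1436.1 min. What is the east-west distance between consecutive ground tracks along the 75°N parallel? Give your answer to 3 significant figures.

794 km

Node shift per orbit = (6606.0/86166) × 360° = 27.60°.
Equatorial spacing = 27.60 × 111.2 km/° = 3068 km.
At 75° latitude, spacing = 3068 × cos(75°) = 794 km.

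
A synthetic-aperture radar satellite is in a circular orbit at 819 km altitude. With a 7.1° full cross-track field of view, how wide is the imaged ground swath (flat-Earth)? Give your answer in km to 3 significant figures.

102 km

Half-angle = 7.1°/2 = 3.55°.
Swath width ≈ 2h·tan(θ/2) = 2 × 819 × tan(3.55°) = 101.6 km.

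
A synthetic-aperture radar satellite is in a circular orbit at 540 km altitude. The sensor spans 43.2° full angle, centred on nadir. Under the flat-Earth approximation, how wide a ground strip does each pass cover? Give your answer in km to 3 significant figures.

428 km

Half-angle = 43.2°/2 = 21.6°.
Swath width ≈ 2h·tan(θ/2) = 2 × 540 × tan(21.6°) = 427.6 km.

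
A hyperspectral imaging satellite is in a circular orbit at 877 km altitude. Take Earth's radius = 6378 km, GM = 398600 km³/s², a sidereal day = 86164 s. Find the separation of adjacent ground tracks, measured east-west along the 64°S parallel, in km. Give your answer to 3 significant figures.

1250 km

Semi-major axis a = 6378 + 877 = 7255 km. Period T = 2π√(a³/μ) = 2π√(7255³/398600) = 6149.9 s = 102.50 min.
Node shift per orbit = (6149.9/86164) × 360° = 25.69°.
Equatorial spacing = 25.69 × 111.3 km/° = 2860 km.
At 64° latitude, spacing = 2860 × cos(64°) = 1254 km.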